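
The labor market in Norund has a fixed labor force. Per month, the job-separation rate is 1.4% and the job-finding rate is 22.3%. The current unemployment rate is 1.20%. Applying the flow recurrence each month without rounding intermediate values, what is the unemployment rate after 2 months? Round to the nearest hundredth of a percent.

Unemployment rate after two months ≈ 3.17%.

With a fixed labor force, u_{t+1} = u_t + s·(1−u_t) − f·u_t = u_t·(1−s−f) + s.
Here 1−s−f = 0.763 and s = 0.014.
u_1 = 0.012000 × 0.763 + 0.014 = 0.023156.
u_2 = 0.023156 × 0.763 + 0.014 = 0.031668.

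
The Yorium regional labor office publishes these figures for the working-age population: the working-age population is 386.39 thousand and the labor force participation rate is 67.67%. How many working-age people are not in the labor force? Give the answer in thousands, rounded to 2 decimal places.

About 124.92 thousand are not in the labor force.

Share not in the labor force = 1 − 0.6767 = 0.3233.
Not in labor force = 0.3233 × 386.39 ≈ 124.92 thousand.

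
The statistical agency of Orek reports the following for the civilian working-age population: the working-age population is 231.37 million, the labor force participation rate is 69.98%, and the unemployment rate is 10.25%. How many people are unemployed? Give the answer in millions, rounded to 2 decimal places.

Labor force = 0.6998 × 231.37 = 161.91 million.
Unemployed = 0.1025 × 161.91 ≈ 16.60 million.

About 16.60 million are unemployed.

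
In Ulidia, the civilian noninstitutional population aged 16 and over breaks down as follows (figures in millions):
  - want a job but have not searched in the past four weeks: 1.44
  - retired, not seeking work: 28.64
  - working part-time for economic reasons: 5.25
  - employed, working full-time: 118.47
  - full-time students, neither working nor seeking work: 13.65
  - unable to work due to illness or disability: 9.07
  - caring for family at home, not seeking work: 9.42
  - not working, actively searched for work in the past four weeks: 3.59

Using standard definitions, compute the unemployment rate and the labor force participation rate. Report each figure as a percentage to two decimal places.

Employed = 5.25 + 118.47 = 123.72 million (anyone who worked, including part-time for economic reasons, counts as employed).
Unemployed = 3.59 million.
Labor force = 123.72 + 3.59 = 127.31 million.
Not in labor force = 1.44 + 28.64 + 13.65 + 9.07 + 9.42 = 62.22 million (those not working and not actively searching are outside the labor force — including those who want a job but have given up searching).
Civilian working-age population = 127.31 + 62.22 = 189.53 million.
Unemployment rate = 3.59 / 127.31 = 2.82%.
Labor force participation rate = 127.31 / 189.53 = 67.17%.

Unemployment rate ≈ 2.82%; labor force participation rate ≈ 67.17%.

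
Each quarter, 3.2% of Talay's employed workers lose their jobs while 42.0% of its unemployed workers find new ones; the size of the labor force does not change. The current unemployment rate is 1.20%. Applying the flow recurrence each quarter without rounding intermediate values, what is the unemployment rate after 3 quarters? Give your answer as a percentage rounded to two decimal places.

With a fixed labor force, u_{t+1} = u_t + s·(1−u_t) − f·u_t = u_t·(1−s−f) + s.
Here 1−s−f = 0.548 and s = 0.032.
u_1 = 0.012000 × 0.548 + 0.032 = 0.038576.
u_2 = 0.038576 × 0.548 + 0.032 = 0.053140.
u_3 = 0.053140 × 0.548 + 0.032 = 0.061121.

Unemployment rate after three quarters ≈ 6.11%.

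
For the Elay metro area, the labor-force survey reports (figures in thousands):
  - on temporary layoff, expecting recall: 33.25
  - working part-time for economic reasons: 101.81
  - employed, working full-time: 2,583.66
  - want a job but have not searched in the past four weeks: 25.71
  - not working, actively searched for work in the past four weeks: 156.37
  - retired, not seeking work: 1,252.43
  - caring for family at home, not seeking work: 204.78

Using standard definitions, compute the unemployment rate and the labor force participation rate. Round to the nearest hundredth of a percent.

Unemployment rate ≈ 6.60%; labor force participation rate ≈ 65.97%.

Employed = 101.81 + 2,583.66 = 2,685.47 thousand (anyone who worked, including part-time for economic reasons, counts as employed).
Unemployed = 33.25 + 156.37 = 189.62 thousand (jobless and actively searching, or on temporary layoff).
Labor force = 2,685.47 + 189.62 = 2,875.09 thousand.
Not in labor force = 25.71 + 1,252.43 + 204.78 = 1,482.92 thousand (those not working and not actively searching are outside the labor force — including those who want a job but have given up searching).
Civilian working-age population = 2,875.09 + 1,482.92 = 4,358.01 thousand.
Unemployment rate = 189.62 / 2,875.09 = 6.60%.
Labor force participation rate = 2,875.09 / 4,358.01 = 65.97%.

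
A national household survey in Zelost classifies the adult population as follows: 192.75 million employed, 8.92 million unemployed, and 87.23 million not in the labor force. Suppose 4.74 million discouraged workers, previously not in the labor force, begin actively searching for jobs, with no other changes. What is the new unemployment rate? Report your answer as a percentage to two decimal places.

Initially, labor force = 192.75 + 8.92 = 201.67 million, so u = 8.92/201.67 = 4.42%.
After the change, unemployed and labor force both rise by 4.74 → E = 192.75, U = 13.66, labor force = 206.41 million.
New unemployment rate = 13.66 / 206.41 = 6.62%.

New unemployment rate ≈ 6.62%.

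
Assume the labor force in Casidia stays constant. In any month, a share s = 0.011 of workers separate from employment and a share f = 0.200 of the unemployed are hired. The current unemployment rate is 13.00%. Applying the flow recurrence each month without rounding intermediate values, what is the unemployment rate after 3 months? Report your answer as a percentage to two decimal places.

With a fixed labor force, u_{t+1} = u_t + s·(1−u_t) − f·u_t = u_t·(1−s−f) + s.
Here 1−s−f = 0.789 and s = 0.011.
u_1 = 0.130000 × 0.789 + 0.011 = 0.113570.
u_2 = 0.113570 × 0.789 + 0.011 = 0.100607.
u_3 = 0.100607 × 0.789 + 0.011 = 0.090379.

Unemployment rate after three months ≈ 9.04%.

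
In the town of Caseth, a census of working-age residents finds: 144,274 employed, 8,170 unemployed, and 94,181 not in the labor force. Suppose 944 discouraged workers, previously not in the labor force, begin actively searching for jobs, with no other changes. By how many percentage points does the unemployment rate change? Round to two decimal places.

Initially, labor force = 144,274 + 8,170 = 152,444, so u = 8,170/152,444 = 5.36%.
After the change, unemployed and labor force both rise by 944 → E = 144,274, U = 9,114, labor force = 153,388.
New unemployment rate = 9,114 / 153,388 = 5.94%.
Change = 5.94% − 5.36% = +0.58 percentage points.

The unemployment rate changes by +0.58 percentage points.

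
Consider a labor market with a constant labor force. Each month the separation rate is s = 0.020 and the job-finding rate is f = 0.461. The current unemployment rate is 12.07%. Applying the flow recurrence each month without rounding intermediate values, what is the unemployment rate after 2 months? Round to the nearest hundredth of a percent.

With a fixed labor force, u_{t+1} = u_t + s·(1−u_t) − f·u_t = u_t·(1−s−f) + s.
Here 1−s−f = 0.519 and s = 0.020.
u_1 = 0.120700 × 0.519 + 0.020 = 0.082643.
u_2 = 0.082643 × 0.519 + 0.020 = 0.062892.

Unemployment rate after two months ≈ 6.29%.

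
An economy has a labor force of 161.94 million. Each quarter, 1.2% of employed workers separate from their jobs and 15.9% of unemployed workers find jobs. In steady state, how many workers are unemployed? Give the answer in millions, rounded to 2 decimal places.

Steady-state unemployment rate u* = s/(s+f) = 1.2/(1.2+15.9) = 0.070175.
Unemployed = u* × labor force = 0.070175 × 161.94 ≈ 11.36 million.

About 11.36 million are unemployed in steady state.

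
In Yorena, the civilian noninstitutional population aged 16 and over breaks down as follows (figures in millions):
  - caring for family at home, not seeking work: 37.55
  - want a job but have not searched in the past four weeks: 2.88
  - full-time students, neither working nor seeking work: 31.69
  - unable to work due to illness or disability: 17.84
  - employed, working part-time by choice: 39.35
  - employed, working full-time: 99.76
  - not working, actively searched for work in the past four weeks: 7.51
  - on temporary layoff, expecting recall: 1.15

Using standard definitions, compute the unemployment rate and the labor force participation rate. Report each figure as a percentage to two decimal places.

Employed = 39.35 + 99.76 = 139.11 million.
Unemployed = 7.51 + 1.15 = 8.66 million (jobless and actively searching, or on temporary layoff).
Labor force = 139.11 + 8.66 = 147.77 million.
Not in labor force = 37.55 + 2.88 + 31.69 + 17.84 = 89.96 million (those not working and not actively searching are outside the labor force — including those who want a job but have given up searching).
Civilian working-age population = 147.77 + 89.96 = 237.73 million.
Unemployment rate = 8.66 / 147.77 = 5.86%.
Labor force participation rate = 147.77 / 237.73 = 62.16%.

Unemployment rate ≈ 5.86%; labor force participation rate ≈ 62.16%.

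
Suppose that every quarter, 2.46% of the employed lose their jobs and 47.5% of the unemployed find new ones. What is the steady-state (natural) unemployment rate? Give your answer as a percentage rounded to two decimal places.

Steady-state unemployment rate ≈ 4.92%.

At steady state the flows balance: s·E = f·U, so U/(E+U) = s/(s+f).
u* = 2.46 / (2.46 + 47.5) = 2.46 / 49.96 = 4.92%.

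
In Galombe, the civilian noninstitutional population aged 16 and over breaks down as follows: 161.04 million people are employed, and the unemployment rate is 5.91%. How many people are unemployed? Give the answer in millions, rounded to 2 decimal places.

About 10.12 million are unemployed.

Let U be the number unemployed. The labor force is E + U, and U/(E+U) = 0.0591.
So U = 0.0591 × 161.04 / (1 − 0.0591) = 9.5175 / 0.9409 ≈ 10.12 million.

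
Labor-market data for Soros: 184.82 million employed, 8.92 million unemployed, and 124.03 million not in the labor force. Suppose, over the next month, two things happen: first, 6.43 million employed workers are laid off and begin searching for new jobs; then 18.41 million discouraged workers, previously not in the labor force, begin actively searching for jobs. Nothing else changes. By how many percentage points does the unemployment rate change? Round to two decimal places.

The unemployment rate changes by +11.31 percentage points.

Initially, labor force = 184.82 + 8.92 = 193.74 million, so u = 8.92/193.74 = 4.60%.
After the first change, employed falls and unemployed rises by 6.43; labor force unchanged → E = 178.39, U = 15.35, labor force = 193.74 million.
After the second change, unemployed and labor force both rise by 18.41 → E = 178.39, U = 33.76, labor force = 212.15 million.
New unemployment rate = 33.76 / 212.15 = 15.91%.
Change = 15.91% − 4.60% = +11.31 percentage points.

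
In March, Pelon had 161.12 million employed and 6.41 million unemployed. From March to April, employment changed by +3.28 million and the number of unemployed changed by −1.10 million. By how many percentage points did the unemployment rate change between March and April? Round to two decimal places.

March: labor force = 161.12 + 6.41 = 167.53; u = 6.41/167.53 = 3.83%.
April: labor force = 164.40 + 5.31 = 169.71; u = 5.31/169.71 = 3.13%.
Change = 3.13% − 3.83% = −0.70 pp.

The unemployment rate changed by −0.70 percentage points.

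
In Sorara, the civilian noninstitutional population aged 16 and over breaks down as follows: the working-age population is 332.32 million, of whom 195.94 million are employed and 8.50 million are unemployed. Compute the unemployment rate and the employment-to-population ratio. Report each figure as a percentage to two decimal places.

Labor force = employed + unemployed = 195.94 + 8.50 = 204.44 million.
Unemployment rate = 8.50 / 204.44 = 4.16%.
Employment-population ratio = 195.94 / 332.32 = 58.96%.

Unemployment rate ≈ 4.16%; employment-population ratio ≈ 58.96%.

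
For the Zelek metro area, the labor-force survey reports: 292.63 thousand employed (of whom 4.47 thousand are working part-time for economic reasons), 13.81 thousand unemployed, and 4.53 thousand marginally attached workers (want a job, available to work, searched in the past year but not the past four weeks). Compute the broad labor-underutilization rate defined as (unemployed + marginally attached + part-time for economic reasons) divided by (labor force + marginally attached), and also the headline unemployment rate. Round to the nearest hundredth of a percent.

Broad underutilization rate ≈ 7.34%; headline unemployment rate ≈ 4.51%.

Labor force = 292.63 + 13.81 = 306.44 thousand.
Numerator = 13.81 + 4.53 + 4.47 = 22.81 thousand.
Denominator = 306.44 + 4.53 = 310.97 thousand.
Broad rate = 22.81 / 310.97 = 7.34%.
Headline unemployment rate = 13.81 / 306.44 = 4.51%.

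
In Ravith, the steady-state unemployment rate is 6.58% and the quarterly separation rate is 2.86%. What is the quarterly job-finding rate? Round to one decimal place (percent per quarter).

From u* = s/(s+f): f = s·(1−u)/u.
f = 2.86 × (1 − 0.0658) / 0.0658 = 2.6718 / 0.0658 ≈ 40.6% per quarter.

Job-finding rate ≈ 40.6% per quarter.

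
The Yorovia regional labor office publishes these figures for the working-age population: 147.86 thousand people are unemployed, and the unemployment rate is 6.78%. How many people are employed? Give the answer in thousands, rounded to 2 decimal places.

Labor force = U / u = 147.86 / 0.0678 ≈ 2,180.83 thousand.
Employed = labor force − unemployed = 2,180.83 − 147.86 = 2,032.97 thousand.

About 2,032.97 thousand are employed.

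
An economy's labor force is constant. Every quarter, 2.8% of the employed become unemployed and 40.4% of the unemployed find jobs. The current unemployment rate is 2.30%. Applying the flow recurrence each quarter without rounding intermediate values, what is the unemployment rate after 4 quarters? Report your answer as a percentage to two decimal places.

With a fixed labor force, u_{t+1} = u_t + s·(1−u_t) − f·u_t = u_t·(1−s−f) + s.
Here 1−s−f = 0.568 and s = 0.028.
u_1 = 0.023000 × 0.568 + 0.028 = 0.041064.
u_2 = 0.041064 × 0.568 + 0.028 = 0.051324.
u_3 = 0.051324 × 0.568 + 0.028 = 0.057152.
u_4 = 0.057152 × 0.568 + 0.028 = 0.060462.

Unemployment rate after four quarters ≈ 6.05%.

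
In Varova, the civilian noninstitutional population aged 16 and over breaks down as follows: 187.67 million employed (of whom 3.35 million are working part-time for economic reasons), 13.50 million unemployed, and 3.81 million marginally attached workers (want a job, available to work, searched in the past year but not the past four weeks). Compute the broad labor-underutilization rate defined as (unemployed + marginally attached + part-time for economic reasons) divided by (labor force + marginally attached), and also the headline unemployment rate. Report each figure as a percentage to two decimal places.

Labor force = 187.67 + 13.50 = 201.17 million.
Numerator = 13.50 + 3.81 + 3.35 = 20.66 million.
Denominator = 201.17 + 3.81 = 204.98 million.
Broad rate = 20.66 / 204.98 = 10.08%.
Headline unemployment rate = 13.50 / 201.17 = 6.71%.

Broad underutilization rate ≈ 10.08%; headline unemployment rate ≈ 6.71%.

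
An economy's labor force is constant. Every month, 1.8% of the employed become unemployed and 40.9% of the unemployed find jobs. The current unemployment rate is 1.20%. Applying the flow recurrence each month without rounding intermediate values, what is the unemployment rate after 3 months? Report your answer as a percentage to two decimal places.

Unemployment rate after three months ≈ 3.65%.

With a fixed labor force, u_{t+1} = u_t + s·(1−u_t) − f·u_t = u_t·(1−s−f) + s.
Here 1−s−f = 0.573 and s = 0.018.
u_1 = 0.012000 × 0.573 + 0.018 = 0.024876.
u_2 = 0.024876 × 0.573 + 0.018 = 0.032254.
u_3 = 0.032254 × 0.573 + 0.018 = 0.036482.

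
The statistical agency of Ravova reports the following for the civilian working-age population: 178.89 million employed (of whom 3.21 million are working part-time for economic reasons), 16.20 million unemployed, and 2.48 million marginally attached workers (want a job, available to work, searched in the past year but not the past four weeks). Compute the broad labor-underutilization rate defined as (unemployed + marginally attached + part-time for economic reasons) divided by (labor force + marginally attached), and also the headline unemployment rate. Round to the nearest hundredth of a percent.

Broad underutilization rate ≈ 11.08%; headline unemployment rate ≈ 8.30%.

Labor force = 178.89 + 16.20 = 195.09 million.
Numerator = 16.20 + 2.48 + 3.21 = 21.89 million.
Denominator = 195.09 + 2.48 = 197.57 million.
Broad rate = 21.89 / 197.57 = 11.08%.
Headline unemployment rate = 16.20 / 195.09 = 8.30%.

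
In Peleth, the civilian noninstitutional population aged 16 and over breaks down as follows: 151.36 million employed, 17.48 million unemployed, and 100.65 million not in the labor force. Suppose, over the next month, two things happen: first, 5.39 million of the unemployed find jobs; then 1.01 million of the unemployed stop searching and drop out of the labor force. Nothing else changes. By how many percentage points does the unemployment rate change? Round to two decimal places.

Initially, labor force = 151.36 + 17.48 = 168.84 million, so u = 17.48/168.84 = 10.35%.
After the first change, unemployed falls and employed rises by 5.39; labor force unchanged → E = 156.75, U = 12.09, labor force = 168.84 million.
After the second change, unemployed and labor force both fall by 1.01 → E = 156.75, U = 11.08, labor force = 167.83 million.
New unemployment rate = 11.08 / 167.83 = 6.60%.
Change = 6.60% − 10.35% = −3.75 percentage points.

The unemployment rate changes by −3.75 percentage points.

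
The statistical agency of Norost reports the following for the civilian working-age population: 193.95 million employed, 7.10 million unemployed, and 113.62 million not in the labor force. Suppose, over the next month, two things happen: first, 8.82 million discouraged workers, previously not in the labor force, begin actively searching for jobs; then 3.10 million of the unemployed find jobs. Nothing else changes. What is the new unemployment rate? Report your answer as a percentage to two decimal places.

New unemployment rate ≈ 6.11%.

Initially, labor force = 193.95 + 7.10 = 201.05 million, so u = 7.10/201.05 = 3.53%.
After the first change, unemployed and labor force both rise by 8.82 → E = 193.95, U = 15.92, labor force = 209.87 million.
After the second change, unemployed falls and employed rises by 3.10; labor force unchanged → E = 197.05, U = 12.82, labor force = 209.87 million.
New unemployment rate = 12.82 / 209.87 = 6.11%.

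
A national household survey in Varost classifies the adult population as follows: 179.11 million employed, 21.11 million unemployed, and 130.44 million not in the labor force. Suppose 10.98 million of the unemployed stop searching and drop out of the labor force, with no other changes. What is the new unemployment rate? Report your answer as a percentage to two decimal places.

New unemployment rate ≈ 5.35%.

Initially, labor force = 179.11 + 21.11 = 200.22 million, so u = 21.11/200.22 = 10.54%.
After the change, unemployed and labor force both fall by 10.98 → E = 179.11, U = 10.13, labor force = 189.24 million.
New unemployment rate = 10.13 / 189.24 = 5.35%.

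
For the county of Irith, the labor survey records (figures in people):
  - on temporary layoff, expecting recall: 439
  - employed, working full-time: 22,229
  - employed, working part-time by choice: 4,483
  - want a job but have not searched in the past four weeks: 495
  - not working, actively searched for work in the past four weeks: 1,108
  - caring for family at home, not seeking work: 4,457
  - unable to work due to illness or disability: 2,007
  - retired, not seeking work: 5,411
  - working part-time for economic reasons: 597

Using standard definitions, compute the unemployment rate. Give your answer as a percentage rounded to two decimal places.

Employed = 22,229 + 4,483 + 597 = 27,309 (anyone who worked, including part-time for economic reasons, counts as employed).
Unemployed = 439 + 1,108 = 1,547 (jobless and actively searching, or on temporary layoff).
Labor force = 27,309 + 1,547 = 28,856.
Unemployment rate = 1,547 / 28,856 = 5.36%.

Unemployment rate ≈ 5.36%.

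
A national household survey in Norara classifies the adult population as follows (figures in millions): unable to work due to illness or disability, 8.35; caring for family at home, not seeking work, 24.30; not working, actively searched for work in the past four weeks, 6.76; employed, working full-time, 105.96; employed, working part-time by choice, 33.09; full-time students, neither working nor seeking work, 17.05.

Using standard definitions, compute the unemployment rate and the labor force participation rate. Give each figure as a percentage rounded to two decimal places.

Unemployment rate ≈ 4.64%; labor force participation rate ≈ 74.58%.

Employed = 105.96 + 33.09 = 139.05 million.
Unemployed = 6.76 million.
Labor force = 139.05 + 6.76 = 145.81 million.
Not in labor force = 8.35 + 24.30 + 17.05 = 49.70 million (those not working and not actively searching are outside the labor force).
Civilian working-age population = 145.81 + 49.70 = 195.51 million.
Unemployment rate = 6.76 / 145.81 = 4.64%.
Labor force participation rate = 145.81 / 195.51 = 74.58%.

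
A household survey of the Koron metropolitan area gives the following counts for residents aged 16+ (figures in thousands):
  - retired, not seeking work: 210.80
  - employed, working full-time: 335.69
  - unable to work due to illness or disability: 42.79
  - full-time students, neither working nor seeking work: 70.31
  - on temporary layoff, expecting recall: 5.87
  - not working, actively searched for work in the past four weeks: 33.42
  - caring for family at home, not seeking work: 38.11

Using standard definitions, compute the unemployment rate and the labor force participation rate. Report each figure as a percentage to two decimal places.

Unemployment rate ≈ 10.48%; labor force participation rate ≈ 50.88%.

Employed = 335.69 thousand.
Unemployed = 5.87 + 33.42 = 39.29 thousand (jobless and actively searching, or on temporary layoff).
Labor force = 335.69 + 39.29 = 374.98 thousand.
Not in labor force = 210.80 + 42.79 + 70.31 + 38.11 = 362.01 thousand (those not working and not actively searching are outside the labor force).
Civilian working-age population = 374.98 + 362.01 = 736.99 thousand.
Unemployment rate = 39.29 / 374.98 = 10.48%.
Labor force participation rate = 374.98 / 736.99 = 50.88%.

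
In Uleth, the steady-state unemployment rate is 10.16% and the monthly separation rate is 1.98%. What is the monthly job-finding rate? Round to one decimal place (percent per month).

Job-finding rate ≈ 17.5% per month.

From u* = s/(s+f): f = s·(1−u)/u.
f = 1.98 × (1 − 0.1016) / 0.1016 = 1.7788 / 0.1016 ≈ 17.5% per month.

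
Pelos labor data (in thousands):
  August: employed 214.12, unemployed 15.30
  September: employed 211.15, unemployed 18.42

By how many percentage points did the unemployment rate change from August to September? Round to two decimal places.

The unemployment rate changed by +1.35 percentage points.

August: labor force = 214.12 + 15.30 = 229.42; u = 15.30/229.42 = 6.67%.
September: labor force = 211.15 + 18.42 = 229.57; u = 18.42/229.57 = 8.02%.
Change = 8.02% − 6.67% = +1.35 pp.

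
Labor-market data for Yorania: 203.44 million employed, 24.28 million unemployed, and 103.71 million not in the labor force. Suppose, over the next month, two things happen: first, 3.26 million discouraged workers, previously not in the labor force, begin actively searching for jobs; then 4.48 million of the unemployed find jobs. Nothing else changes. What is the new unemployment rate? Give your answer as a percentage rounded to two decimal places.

Initially, labor force = 203.44 + 24.28 = 227.72 million, so u = 24.28/227.72 = 10.66%.
After the first change, unemployed and labor force both rise by 3.26 → E = 203.44, U = 27.54, labor force = 230.98 million.
After the second change, unemployed falls and employed rises by 4.48; labor force unchanged → E = 207.92, U = 23.06, labor force = 230.98 million.
New unemployment rate = 23.06 / 230.98 = 9.98%.

New unemployment rate ≈ 9.98%.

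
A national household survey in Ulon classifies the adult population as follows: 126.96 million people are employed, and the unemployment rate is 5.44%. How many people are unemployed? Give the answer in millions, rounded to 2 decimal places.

About 7.30 million are unemployed.

Let U be the number unemployed. The labor force is E + U, and U/(E+U) = 0.0544.
So U = 0.0544 × 126.96 / (1 − 0.0544) = 6.9066 / 0.9456 ≈ 7.30 million.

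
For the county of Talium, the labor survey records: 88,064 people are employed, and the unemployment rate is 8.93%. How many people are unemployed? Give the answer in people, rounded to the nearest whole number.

About 8,635 are unemployed.

Let U be the number unemployed. The labor force is E + U, and U/(E+U) = 0.0893.
So U = 0.0893 × 88,064 / (1 − 0.0893) = 7864.12 / 0.9107 ≈ 8,635.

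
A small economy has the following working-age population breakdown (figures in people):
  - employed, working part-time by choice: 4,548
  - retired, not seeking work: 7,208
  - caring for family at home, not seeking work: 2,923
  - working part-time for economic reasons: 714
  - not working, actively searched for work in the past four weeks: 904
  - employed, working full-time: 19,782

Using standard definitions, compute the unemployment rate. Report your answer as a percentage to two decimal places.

Employed = 4,548 + 714 + 19,782 = 25,044 (anyone who worked, including part-time for economic reasons, counts as employed).
Unemployed = 904.
Labor force = 25,044 + 904 = 25,948.
Unemployment rate = 904 / 25,948 = 3.48%.

Unemployment rate ≈ 3.48%.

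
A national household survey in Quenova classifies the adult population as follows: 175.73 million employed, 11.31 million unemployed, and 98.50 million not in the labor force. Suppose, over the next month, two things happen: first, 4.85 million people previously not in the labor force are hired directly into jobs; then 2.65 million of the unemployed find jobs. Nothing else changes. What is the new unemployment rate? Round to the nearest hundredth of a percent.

New unemployment rate ≈ 4.51%.

Initially, labor force = 175.73 + 11.31 = 187.04 million, so u = 11.31/187.04 = 6.05%.
After the first change, employed and labor force both rise by 4.85; unemployed unchanged → E = 180.58, U = 11.31, labor force = 191.89 million.
After the second change, unemployed falls and employed rises by 2.65; labor force unchanged → E = 183.23, U = 8.66, labor force = 191.89 million.
New unemployment rate = 8.66 / 191.89 = 4.51%.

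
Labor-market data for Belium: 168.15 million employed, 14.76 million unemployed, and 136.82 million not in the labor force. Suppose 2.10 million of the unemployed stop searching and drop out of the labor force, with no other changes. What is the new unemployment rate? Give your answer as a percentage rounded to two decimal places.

New unemployment rate ≈ 7.00%.

Initially, labor force = 168.15 + 14.76 = 182.91 million, so u = 14.76/182.91 = 8.07%.
After the change, unemployed and labor force both fall by 2.10 → E = 168.15, U = 12.66, labor force = 180.81 million.
New unemployment rate = 12.66 / 180.81 = 7.00%.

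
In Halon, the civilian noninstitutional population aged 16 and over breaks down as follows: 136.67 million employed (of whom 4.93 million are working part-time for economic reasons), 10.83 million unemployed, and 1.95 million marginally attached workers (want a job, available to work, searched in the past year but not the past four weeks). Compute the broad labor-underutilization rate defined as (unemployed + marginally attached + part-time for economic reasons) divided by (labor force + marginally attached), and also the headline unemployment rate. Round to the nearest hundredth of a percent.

Labor force = 136.67 + 10.83 = 147.50 million.
Numerator = 10.83 + 1.95 + 4.93 = 17.71 million.
Denominator = 147.50 + 1.95 = 149.45 million.
Broad rate = 17.71 / 149.45 = 11.85%.
Headline unemployment rate = 10.83 / 147.50 = 7.34%.

Broad underutilization rate ≈ 11.85%; headline unemployment rate ≈ 7.34%.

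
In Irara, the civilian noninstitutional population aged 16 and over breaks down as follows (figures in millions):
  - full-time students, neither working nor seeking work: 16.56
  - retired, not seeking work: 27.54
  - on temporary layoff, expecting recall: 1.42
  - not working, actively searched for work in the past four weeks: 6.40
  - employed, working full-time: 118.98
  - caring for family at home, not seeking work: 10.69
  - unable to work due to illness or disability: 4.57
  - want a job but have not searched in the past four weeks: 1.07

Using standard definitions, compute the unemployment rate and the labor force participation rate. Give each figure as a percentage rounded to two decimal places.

Unemployment rate ≈ 6.17%; labor force participation rate ≈ 67.72%.

Employed = 118.98 million.
Unemployed = 1.42 + 6.40 = 7.82 million (jobless and actively searching, or on temporary layoff).
Labor force = 118.98 + 7.82 = 126.80 million.
Not in labor force = 16.56 + 27.54 + 10.69 + 4.57 + 1.07 = 60.43 million (those not working and not actively searching are outside the labor force — including those who want a job but have given up searching).
Civilian working-age population = 126.80 + 60.43 = 187.23 million.
Unemployment rate = 7.82 / 126.80 = 6.17%.
Labor force participation rate = 126.80 / 187.23 = 67.72%.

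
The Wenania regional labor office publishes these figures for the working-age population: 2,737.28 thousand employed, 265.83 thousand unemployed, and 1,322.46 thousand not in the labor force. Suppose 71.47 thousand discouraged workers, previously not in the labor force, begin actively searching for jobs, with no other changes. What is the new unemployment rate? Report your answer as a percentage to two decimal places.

New unemployment rate ≈ 10.97%.

Initially, labor force = 2,737.28 + 265.83 = 3,003.11 thousand, so u = 265.83/3,003.11 = 8.85%.
After the change, unemployed and labor force both rise by 71.47 → E = 2,737.28, U = 337.30, labor force = 3,074.58 thousand.
New unemployment rate = 337.30 / 3,074.58 = 10.97%.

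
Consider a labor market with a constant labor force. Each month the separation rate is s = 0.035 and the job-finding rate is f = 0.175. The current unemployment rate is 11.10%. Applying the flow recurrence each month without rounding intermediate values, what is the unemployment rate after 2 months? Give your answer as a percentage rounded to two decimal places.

Unemployment rate after two months ≈ 13.19%.

With a fixed labor force, u_{t+1} = u_t + s·(1−u_t) − f·u_t = u_t·(1−s−f) + s.
Here 1−s−f = 0.790 and s = 0.035.
u_1 = 0.111000 × 0.790 + 0.035 = 0.122690.
u_2 = 0.122690 × 0.790 + 0.035 = 0.131925.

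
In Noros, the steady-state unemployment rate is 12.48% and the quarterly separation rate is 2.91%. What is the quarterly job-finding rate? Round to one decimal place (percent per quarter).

From u* = s/(s+f): f = s·(1−u)/u.
f = 2.91 × (1 − 0.1248) / 0.1248 = 2.5468 / 0.1248 ≈ 20.4% per quarter.

Job-finding rate ≈ 20.4% per quarter.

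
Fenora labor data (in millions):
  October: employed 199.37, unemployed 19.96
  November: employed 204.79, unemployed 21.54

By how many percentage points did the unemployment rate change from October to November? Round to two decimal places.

The unemployment rate changed by +0.42 percentage points.

October: labor force = 199.37 + 19.96 = 219.33; u = 19.96/219.33 = 9.10%.
November: labor force = 204.79 + 21.54 = 226.33; u = 21.54/226.33 = 9.52%.
Change = 9.52% − 9.10% = +0.42 pp.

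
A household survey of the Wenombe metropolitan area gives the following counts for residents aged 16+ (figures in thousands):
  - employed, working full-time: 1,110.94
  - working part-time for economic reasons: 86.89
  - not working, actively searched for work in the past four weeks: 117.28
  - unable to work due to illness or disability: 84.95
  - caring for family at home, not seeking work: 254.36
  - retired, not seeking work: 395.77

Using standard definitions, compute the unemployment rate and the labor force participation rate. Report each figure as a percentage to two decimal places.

Unemployment rate ≈ 8.92%; labor force participation rate ≈ 64.15%.

Employed = 1,110.94 + 86.89 = 1,197.83 thousand (anyone who worked, including part-time for economic reasons, counts as employed).
Unemployed = 117.28 thousand.
Labor force = 1,197.83 + 117.28 = 1,315.11 thousand.
Not in labor force = 84.95 + 254.36 + 395.77 = 735.08 thousand (those not working and not actively searching are outside the labor force).
Civilian working-age population = 1,315.11 + 735.08 = 2,050.19 thousand.
Unemployment rate = 117.28 / 1,315.11 = 8.92%.
Labor force participation rate = 1,315.11 / 2,050.19 = 64.15%.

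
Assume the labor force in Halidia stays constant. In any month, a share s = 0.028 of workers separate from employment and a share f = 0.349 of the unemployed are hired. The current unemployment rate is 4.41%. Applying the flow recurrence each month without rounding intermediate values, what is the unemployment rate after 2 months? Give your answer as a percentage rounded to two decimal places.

Unemployment rate after two months ≈ 6.26%.

With a fixed labor force, u_{t+1} = u_t + s·(1−u_t) − f·u_t = u_t·(1−s−f) + s.
Here 1−s−f = 0.623 and s = 0.028.
u_1 = 0.044100 × 0.623 + 0.028 = 0.055474.
u_2 = 0.055474 × 0.623 + 0.028 = 0.062560.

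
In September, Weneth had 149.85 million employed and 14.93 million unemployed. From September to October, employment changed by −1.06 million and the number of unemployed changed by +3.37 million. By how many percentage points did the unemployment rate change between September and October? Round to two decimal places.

September: labor force = 149.85 + 14.93 = 164.78; u = 14.93/164.78 = 9.06%.
October: labor force = 148.79 + 18.30 = 167.09; u = 18.30/167.09 = 10.95%.
Change = 10.95% − 9.06% = +1.89 pp.

The unemployment rate changed by +1.89 percentage points.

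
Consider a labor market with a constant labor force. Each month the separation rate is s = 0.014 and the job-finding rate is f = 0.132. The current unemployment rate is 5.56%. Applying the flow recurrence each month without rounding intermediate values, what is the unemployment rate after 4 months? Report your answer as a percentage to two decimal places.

With a fixed labor force, u_{t+1} = u_t + s·(1−u_t) − f·u_t = u_t·(1−s−f) + s.
Here 1−s−f = 0.854 and s = 0.014.
u_1 = 0.055600 × 0.854 + 0.014 = 0.061482.
u_2 = 0.061482 × 0.854 + 0.014 = 0.066506.
u_3 = 0.066506 × 0.854 + 0.014 = 0.070796.
u_4 = 0.070796 × 0.854 + 0.014 = 0.074460.

Unemployment rate after four months ≈ 7.45%.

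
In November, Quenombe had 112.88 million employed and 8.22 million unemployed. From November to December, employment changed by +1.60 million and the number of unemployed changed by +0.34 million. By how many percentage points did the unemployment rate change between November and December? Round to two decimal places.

November: labor force = 112.88 + 8.22 = 121.10; u = 8.22/121.10 = 6.79%.
December: labor force = 114.48 + 8.56 = 123.04; u = 8.56/123.04 = 6.96%.
Change = 6.96% − 6.79% = +0.17 pp.

The unemployment rate changed by +0.17 percentage points.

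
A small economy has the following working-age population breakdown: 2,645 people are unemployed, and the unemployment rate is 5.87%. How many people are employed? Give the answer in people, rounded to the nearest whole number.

About 42,415 are employed.

Labor force = U / u = 2,645 / 0.0587 ≈ 45,060.
Employed = labor force − unemployed = 45,060 − 2,645 = 42,415.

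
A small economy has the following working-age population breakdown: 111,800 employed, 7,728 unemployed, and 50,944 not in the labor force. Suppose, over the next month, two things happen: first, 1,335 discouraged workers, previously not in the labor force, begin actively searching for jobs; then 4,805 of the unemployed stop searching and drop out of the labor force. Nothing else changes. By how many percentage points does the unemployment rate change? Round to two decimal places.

Initially, labor force = 111,800 + 7,728 = 119,528, so u = 7,728/119,528 = 6.47%.
After the first change, unemployed and labor force both rise by 1,335 → E = 111,800, U = 9,063, labor force = 120,863.
After the second change, unemployed and labor force both fall by 4,805 → E = 111,800, U = 4,258, labor force = 116,058.
New unemployment rate = 4,258 / 116,058 = 3.67%.
Change = 3.67% − 6.47% = −2.80 percentage points.

The unemployment rate changes by −2.80 percentage points.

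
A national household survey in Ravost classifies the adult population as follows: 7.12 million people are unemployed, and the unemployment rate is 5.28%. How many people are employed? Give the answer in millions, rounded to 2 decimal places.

About 127.73 million are employed.

Labor force = U / u = 7.12 / 0.0528 ≈ 134.85 million.
Employed = labor force − unemployed = 134.85 − 7.12 = 127.73 million.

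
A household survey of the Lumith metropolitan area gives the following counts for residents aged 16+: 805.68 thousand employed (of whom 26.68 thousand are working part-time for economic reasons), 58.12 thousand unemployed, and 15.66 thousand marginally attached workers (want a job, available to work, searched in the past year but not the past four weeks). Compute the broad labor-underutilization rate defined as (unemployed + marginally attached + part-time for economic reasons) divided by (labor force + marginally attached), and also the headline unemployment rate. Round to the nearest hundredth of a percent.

Broad underutilization rate ≈ 11.42%; headline unemployment rate ≈ 6.73%.

Labor force = 805.68 + 58.12 = 863.80 thousand.
Numerator = 58.12 + 15.66 + 26.68 = 100.46 thousand.
Denominator = 863.80 + 15.66 = 879.46 thousand.
Broad rate = 100.46 / 879.46 = 11.42%.
Headline unemployment rate = 58.12 / 863.80 = 6.73%.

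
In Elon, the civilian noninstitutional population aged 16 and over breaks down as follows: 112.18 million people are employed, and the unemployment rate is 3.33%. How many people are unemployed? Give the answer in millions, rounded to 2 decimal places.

About 3.86 million are unemployed.

Let U be the number unemployed. The labor force is E + U, and U/(E+U) = 0.0333.
So U = 0.0333 × 112.18 / (1 − 0.0333) = 3.7356 / 0.9667 ≈ 3.86 million.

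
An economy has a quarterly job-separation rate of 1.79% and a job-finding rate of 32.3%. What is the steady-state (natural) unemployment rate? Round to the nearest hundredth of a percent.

Steady-state unemployment rate ≈ 5.25%.

At steady state the flows balance: s·E = f·U, so U/(E+U) = s/(s+f).
u* = 1.79 / (1.79 + 32.3) = 1.79 / 34.09 = 5.25%.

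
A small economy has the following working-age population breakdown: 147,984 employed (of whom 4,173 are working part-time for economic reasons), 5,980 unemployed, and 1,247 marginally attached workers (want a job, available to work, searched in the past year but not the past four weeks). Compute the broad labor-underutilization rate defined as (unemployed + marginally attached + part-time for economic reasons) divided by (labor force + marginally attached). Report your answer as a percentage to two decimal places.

Broad underutilization rate ≈ 7.34%.

Labor force = 147,984 + 5,980 = 153,964.
Numerator = 5,980 + 1,247 + 4,173 = 11,400.
Denominator = 153,964 + 1,247 = 155,211.
Broad rate = 11,400 / 155,211 = 7.34%.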